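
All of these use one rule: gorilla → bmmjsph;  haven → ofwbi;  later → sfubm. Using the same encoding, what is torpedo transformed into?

pefqspu

Read the word backwards and shift each letter +1.
For torpedo: reverse → odeprot; then shift: o+1=p, d+1=e, e+1=f, p+1=q, r+1=s, o+1=p, t+1=u.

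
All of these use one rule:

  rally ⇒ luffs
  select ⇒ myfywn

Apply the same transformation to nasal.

Compare letters: r→l is +20, a→u is +20, l→f is +20 — a constant shift. This is a Caesar cipher with shift 20.
For nasal: n+20=h, a+20=u, s+20=m, a+20=u, l+20=f.

humuf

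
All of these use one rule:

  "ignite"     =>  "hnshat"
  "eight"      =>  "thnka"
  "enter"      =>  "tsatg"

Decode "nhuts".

given

i(8)→h(7) and g(6)→n(13) fit y≡23x+5 (mod 26); the inverse of 23 mod 26 is 17. This is an affine cipher: with a=0,…,z=25, each position x becomes (23x+5) mod 26.
Reversing it on nhuts: n(13)→17·(13−5)≡6=g; h(7)→17·(7−5)≡8=i; u(20)→17·(20−5)≡21=v; t(19)→17·(19−5)≡4=e; s(18)→17·(18−5)≡13=n (all mod 26).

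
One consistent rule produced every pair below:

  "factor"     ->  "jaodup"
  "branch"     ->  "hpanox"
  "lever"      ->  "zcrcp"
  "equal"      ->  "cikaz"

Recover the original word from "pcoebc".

Each letter's alphabet position (a=0..z=25) is mapped through 7·x+0 mod 26 — an affine cipher.
Undoing it on pcoebc: p(15)→15·(15−0)≡17=r; c(2)→15·(2−0)≡4=e; o(14)→15·(14−0)≡2=c; e(4)→15·(4−0)≡8=i; b(1)→15·(1−0)≡15=p; c(2)→15·(2−0)≡4=e (all mod 26).

recipe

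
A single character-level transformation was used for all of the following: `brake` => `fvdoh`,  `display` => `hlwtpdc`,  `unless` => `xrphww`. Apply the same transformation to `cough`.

grxkl

The shift depends on letter class: consonant b→f is +4, but vowel a→d is +3. Vowels shift forward by 3 and consonants shift forward by 4.
On cough: c(cons)+4=g, o(vowel)+3=r, u(vowel)+3=x, g(cons)+4=k, h(cons)+4=l.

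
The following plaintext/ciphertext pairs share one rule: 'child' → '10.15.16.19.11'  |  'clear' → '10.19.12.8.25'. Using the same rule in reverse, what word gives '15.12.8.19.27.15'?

health

c is letter #3 and maps to 10: an offset of 7. Each letter is replaced by its alphabet position (a=1..z=26) + 7.
Undoing it on 15.12.8.19.27.15: 15→(15−7)÷1=8=h, 12→(12−7)÷1=5=e, 8→(8−7)÷1=1=a, 19→(19−7)÷1=12=l, 27→(27−7)÷1=20=t, 15→(15−7)÷1=8=h.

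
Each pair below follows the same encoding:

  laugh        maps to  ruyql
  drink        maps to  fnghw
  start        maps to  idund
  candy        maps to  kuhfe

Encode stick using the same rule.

idgkw

l(11)→r(17) and a(0)→u(20) fit y≡21x+20 (mod 26); the inverse of 21 mod 26 is 5. Each letter's alphabet position (a=0..z=25) is mapped through 21·x+20 mod 26 — an affine cipher.
On stick: s(18)→21·18+20≡8=i; t(19)→21·19+20≡3=d; i(8)→21·8+20≡6=g; c(2)→21·2+20≡10=k; k(10)→21·10+20≡22=w (all mod 26).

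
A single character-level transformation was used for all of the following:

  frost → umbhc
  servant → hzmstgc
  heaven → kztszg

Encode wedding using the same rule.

f(5)→u(20) and r(17)→m(12) fit y≡21x+19 (mod 26); the inverse of 21 mod 26 is 5. Treating letters as 0–25, the rule is x ↦ 21x + 19 (mod 26).
On wedding: w(22)→21·22+19≡13=n; e(4)→21·4+19≡25=z; d(3)→21·3+19≡4=e; d(3)→21·3+19≡4=e; i(8)→21·8+19≡5=f; n(13)→21·13+19≡6=g; g(6)→21·6+19≡15=p (all mod 26).

nzeefgp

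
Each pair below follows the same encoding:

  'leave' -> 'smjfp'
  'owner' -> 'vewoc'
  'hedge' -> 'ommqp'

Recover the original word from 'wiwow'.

The shift increases by 1 at each position, starting from +7: 7, 8, 9, ….
Reversing it on wiwow: w−7=p, i−8=a, w−9=n, o−10=e, w−11=l.

panel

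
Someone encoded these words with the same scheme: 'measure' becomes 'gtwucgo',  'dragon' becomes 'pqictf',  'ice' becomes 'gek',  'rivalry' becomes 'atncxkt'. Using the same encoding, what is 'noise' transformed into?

gukqp

The output letters match the input read backwards, each shifted +2: measure reversed is erusaem. The word is reversed, then every letter is shifted forward by 2.
Applying it to noise: reverse → esion; then shift: e+2=g, s+2=u, i+2=k, o+2=q, n+2=p.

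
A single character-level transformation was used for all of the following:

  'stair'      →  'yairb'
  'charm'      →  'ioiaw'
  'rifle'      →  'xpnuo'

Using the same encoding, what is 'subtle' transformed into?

In stair: s→y is +6, t→a is +7, a→i is +8, i→r is +9 — the shift increases by 1 each position. The shift increases by 1 at each position, starting from +6: 6, 7, 8, ….
Applying it to subtle: s+6=y, u+7=b, b+8=j, t+9=c, l+10=v, e+11=p.

ybjcvp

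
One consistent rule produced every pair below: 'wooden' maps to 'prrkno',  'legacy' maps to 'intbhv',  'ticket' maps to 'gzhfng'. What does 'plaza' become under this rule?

w(22)→p(15) and o(14)→r(17) fit y≡3x+1 (mod 26); the inverse of 3 mod 26 is 9. Treating letters as 0–25, the rule is x ↦ 3x + 1 (mod 26).
For plaza: p(15)→3·15+1≡20=u; l(11)→3·11+1≡8=i; a(0)→3·0+1≡1=b; z(25)→3·25+1≡24=y; a(0)→3·0+1≡1=b (all mod 26).

uibyb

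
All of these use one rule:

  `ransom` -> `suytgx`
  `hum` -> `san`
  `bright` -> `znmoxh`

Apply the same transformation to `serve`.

kbxky

The output letters match the input read backwards, each shifted +6: ransom reversed is mosnar. Two steps: reverse the string, then apply a Caesar shift of +6.
Applying it to serve: reverse → evres; then shift: e+6=k, v+6=b, r+6=x, e+6=k, s+6=y.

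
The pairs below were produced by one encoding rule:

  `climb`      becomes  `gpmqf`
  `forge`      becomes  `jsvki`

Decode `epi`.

It's a constant shift of +4 (ROT4).
Decoding epi: e−4=a, p−4=l, i−4=e.

ale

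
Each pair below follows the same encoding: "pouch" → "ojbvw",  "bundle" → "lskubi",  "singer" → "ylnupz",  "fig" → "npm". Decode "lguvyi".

The output letters match the input read backwards, each shifted +7: pouch reversed is hcuop. Two steps: reverse the string, then apply a Caesar shift of +7.
Undoing it on lguvyi: shift back: l−7=e, g−7=z, u−7=n, v−7=o, y−7=r, i−7=b → eznorb; then reverse → bronze.

bronze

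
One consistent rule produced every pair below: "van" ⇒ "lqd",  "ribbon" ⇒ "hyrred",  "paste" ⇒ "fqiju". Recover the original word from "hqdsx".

ranch

Each letter is shifted forward by 16 in the alphabet (a Caesar shift of +16).
Reversing it on hqdsx: h−16=r, q−16=a, d−16=n, s−16=c, x−16=h.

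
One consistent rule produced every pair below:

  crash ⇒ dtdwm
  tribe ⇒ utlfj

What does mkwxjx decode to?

In crash: c→d is +1, r→t is +2, a→d is +3, s→w is +4 — the shift increases by 1 each position. The shift increases by 1 at each position, starting from +1: 1, 2, 3, ….
Reversing it on mkwxjx: m−1=l, k−2=i, w−3=t, x−4=t, j−5=e, x−6=r.

litter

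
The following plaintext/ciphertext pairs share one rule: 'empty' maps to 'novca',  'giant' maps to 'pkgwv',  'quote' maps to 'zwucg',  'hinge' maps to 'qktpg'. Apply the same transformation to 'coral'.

lqxjn

Shifts by position in empty: pos 0: e→n (+9), pos 1: m→o (+2), pos 2: p→v (+6), pos 3: t→c (+9), pos 4: y→a (+2) — repeating every 3. A repeating key of period 3 is used — shifts +9, +2, +6 over and over.
On coral: c+9=l, o+2=q, r+6=x, a+9=j, l+2=n.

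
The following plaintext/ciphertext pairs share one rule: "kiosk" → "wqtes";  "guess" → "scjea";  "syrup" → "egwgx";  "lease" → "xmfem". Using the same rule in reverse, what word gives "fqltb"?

tight

Shifts by position in kiosk: pos 0: k→w (+12), pos 1: i→q (+8), pos 2: o→t (+5), pos 3: s→e (+12), pos 4: k→s (+8) — repeating every 3. The shifts repeat in a cycle of length 3: positions 0,1,… shift by +12, +8, +5, then the pattern repeats.
Decoding fqltb: f−12=t, q−8=i, l−5=g, t−12=h, b−8=t.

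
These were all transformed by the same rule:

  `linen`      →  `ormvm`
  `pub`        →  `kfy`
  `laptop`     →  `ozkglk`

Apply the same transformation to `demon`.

wvnlm

This is the alphabet-reversal cipher (Atbash): a becomes z, b becomes y, etc.
For demon: d↔w, e↔v, m↔n, o↔l, n↔m.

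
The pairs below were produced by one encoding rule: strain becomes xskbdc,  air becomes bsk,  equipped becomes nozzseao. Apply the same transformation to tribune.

oxelsbd

The output letters match the input read backwards, each shifted +10: strain reversed is niarts. Two steps: reverse the string, then apply a Caesar shift of +10.
For tribune: reverse → enubirt; then shift: e+10=o, n+10=x, u+10=e, b+10=l, i+10=s, r+10=b, t+10=d.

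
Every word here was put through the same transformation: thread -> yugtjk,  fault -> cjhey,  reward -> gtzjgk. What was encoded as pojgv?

spark

t(19)→y(24) and h(7)→u(20) fit y≡9x+9 (mod 26); the inverse of 9 mod 26 is 3. This is an affine cipher: with a=0,…,z=25, each position x becomes (9x+9) mod 26.
Undoing it on pojgv: p(15)→3·(15−9)≡18=s; o(14)→3·(14−9)≡15=p; j(9)→3·(9−9)≡0=a; g(6)→3·(6−9)≡17=r; v(21)→3·(21−9)≡10=k (all mod 26).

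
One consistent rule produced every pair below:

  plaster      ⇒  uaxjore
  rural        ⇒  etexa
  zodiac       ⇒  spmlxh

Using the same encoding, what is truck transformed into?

oethv

Treating letters as 0–25, the rule is x ↦ 5x + 23 (mod 26).
For truck: t(19)→5·19+23≡14=o; r(17)→5·17+23≡4=e; u(20)→5·20+23≡19=t; c(2)→5·2+23≡7=h; k(10)→5·10+23≡21=v (all mod 26).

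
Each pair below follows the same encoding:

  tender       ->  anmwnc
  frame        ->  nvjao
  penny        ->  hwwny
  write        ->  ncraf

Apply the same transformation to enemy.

Read the word backwards and shift each letter +9.
On enemy: reverse → ymene; then shift: y+9=h, m+9=v, e+9=n, n+9=w, e+9=n.

hvnwn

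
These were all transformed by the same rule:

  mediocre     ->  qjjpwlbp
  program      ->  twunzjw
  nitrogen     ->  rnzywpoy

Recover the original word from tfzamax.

pattern

In mediocre: m→q is +4, e→j is +5, d→j is +6, i→p is +7 — the shift increases by 1 each position. The shift increases by 1 at each position, starting from +4: 4, 5, 6, ….
Reversing it on tfzamax: t−4=p, f−5=a, z−6=t, a−7=t, m−8=e, a−9=r, x−10=n.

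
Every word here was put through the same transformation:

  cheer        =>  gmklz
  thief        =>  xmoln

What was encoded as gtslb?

comet

The shift increases by 1 at each position, starting from +4: 4, 5, 6, ….
Reversing it on gtslb: g−4=c, t−5=o, s−6=m, l−7=e, b−8=t.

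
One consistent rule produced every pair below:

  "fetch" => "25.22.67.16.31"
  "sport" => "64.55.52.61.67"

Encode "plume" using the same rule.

f(#6)→25 and e(#5)→22: differences scale by 3, so n = 3·pos + 7. Each letter becomes 3×(its alphabet position, a=1..z=26) + 7.
On plume: p=16→55, l=12→43, u=21→70, m=13→46, e=5→22.

55.43.70.46.22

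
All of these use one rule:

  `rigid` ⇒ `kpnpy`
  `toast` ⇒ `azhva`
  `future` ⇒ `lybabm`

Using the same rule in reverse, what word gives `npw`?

The output letters match the input read backwards, each shifted +7: rigid reversed is digir. The word is reversed, then every letter is shifted forward by 7.
Decoding npw: shift back: n−7=g, p−7=i, w−7=p → gip; then reverse → pig.

pig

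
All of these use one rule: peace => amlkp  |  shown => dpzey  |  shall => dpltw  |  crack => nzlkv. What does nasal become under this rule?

yidiw

The shifts repeat in a cycle of length 2: positions 0,1,… shift by +11, +8, then the pattern repeats.
Applying it to nasal: n+11=y, a+8=i, s+11=d, a+8=i, l+11=w.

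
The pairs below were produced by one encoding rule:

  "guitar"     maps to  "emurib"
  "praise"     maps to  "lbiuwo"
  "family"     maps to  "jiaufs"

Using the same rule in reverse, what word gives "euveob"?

ginger

Treating letters as 0–25, the rule is x ↦ 21x + 8 (mod 26).
Decoding euveob: e(4)→5·(4−8)≡6=g; u(20)→5·(20−8)≡8=i; v(21)→5·(21−8)≡13=n; e(4)→5·(4−8)≡6=g; o(14)→5·(14−8)≡4=e; b(1)→5·(1−8)≡17=r (all mod 26).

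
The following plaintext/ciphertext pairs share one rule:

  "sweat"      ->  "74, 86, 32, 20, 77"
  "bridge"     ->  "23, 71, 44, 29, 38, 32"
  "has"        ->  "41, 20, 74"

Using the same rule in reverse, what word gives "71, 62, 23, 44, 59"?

robin

The formula is n = 3×(alphabet index, a=1) + 17.
Reversing it on 71, 62, 23, 44, 59: 71→(71−17)÷3=18=r, 62→(62−17)÷3=15=o, 23→(23−17)÷3=2=b, 44→(44−17)÷3=9=i, 59→(59−17)÷3=14=n.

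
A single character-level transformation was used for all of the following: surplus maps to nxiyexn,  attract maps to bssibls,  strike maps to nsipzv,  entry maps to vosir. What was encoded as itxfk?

s(18)→n(13) and u(20)→x(23) fit y≡5x+1 (mod 26); the inverse of 5 mod 26 is 21. Each letter's alphabet position (a=0..z=25) is mapped through 5·x+1 mod 26 — an affine cipher.
Undoing it on itxfk: i(8)→21·(8−1)≡17=r; t(19)→21·(19−1)≡14=o; x(23)→21·(23−1)≡20=u; f(5)→21·(5−1)≡6=g; k(10)→21·(10−1)≡7=h (all mod 26).

rough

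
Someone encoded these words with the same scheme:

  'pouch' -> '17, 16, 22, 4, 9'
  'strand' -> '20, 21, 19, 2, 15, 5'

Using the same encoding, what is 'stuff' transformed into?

20, 21, 22, 7, 7

Letters become their 1-based position plus 1 (so a→2, b→3, …).
For stuff: s=19→20, t=20→21, u=21→22, f=6→7, f=6→7.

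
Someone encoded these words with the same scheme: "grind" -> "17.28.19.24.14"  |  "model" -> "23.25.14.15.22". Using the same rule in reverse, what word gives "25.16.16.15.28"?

g is letter #7 and maps to 17: an offset of 10. Each letter is replaced by its alphabet position (a=1..z=26) + 10.
Undoing it on 25.16.16.15.28: 25→(25−10)÷1=15=o, 16→(16−10)÷1=6=f, 16→(16−10)÷1=6=f, 15→(15−10)÷1=5=e, 28→(28−10)÷1=18=r.

offer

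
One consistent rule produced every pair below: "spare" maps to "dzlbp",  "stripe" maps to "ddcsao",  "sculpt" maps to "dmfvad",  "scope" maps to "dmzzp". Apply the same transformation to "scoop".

The shifts repeat in a cycle of length 2: positions 0,1,… shift by +11, +10, then the pattern repeats.
For scoop: s+11=d, c+10=m, o+11=z, o+10=y, p+11=a.

dmzya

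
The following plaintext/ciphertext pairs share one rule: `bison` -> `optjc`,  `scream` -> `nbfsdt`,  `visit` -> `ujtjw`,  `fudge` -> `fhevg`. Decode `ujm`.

Read the word backwards and shift each letter +1.
Reversing it on ujm: shift back: u−1=t, j−1=i, m−1=l → til; then reverse → lit.

lit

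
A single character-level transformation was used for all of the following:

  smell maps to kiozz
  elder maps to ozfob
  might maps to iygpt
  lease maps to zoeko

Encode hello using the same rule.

pozza

s(18)→k(10) and m(12)→i(8) fit y≡9x+4 (mod 26); the inverse of 9 mod 26 is 3. Treating letters as 0–25, the rule is x ↦ 9x + 4 (mod 26).
For hello: h(7)→9·7+4≡15=p; e(4)→9·4+4≡14=o; l(11)→9·11+4≡25=z; l(11)→9·11+4≡25=z; o(14)→9·14+4≡0=a (all mod 26).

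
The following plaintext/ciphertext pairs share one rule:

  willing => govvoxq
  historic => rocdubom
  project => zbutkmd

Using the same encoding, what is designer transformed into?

Two shifts are in play — +6 for a/e/i/o/u, +10 for every other letter.
Applying it to designer: d(cons)+10=n, e(vowel)+6=k, s(cons)+10=c, i(vowel)+6=o, g(cons)+10=q, n(cons)+10=x, e(vowel)+6=k, r(cons)+10=b.

nkcoqxkb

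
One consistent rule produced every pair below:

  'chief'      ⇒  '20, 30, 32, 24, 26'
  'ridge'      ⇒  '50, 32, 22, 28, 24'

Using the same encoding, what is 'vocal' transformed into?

58, 44, 20, 16, 38

c(#3)→20 and h(#8)→30: differences scale by 2, so n = 2·pos + 14. The formula is n = 2×(alphabet index, a=1) + 14.
On vocal: v=22→58, o=15→44, c=3→20, a=1→16, l=12→38.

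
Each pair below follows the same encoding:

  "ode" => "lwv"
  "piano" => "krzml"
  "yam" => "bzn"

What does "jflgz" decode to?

quota

Each letter is replaced by its mirror in the alphabet: a↔z, b↔y, c↔x, and so on (the Atbash cipher).
Decoding jflgz: j↔q, f↔u, l↔o, g↔t, z↔a.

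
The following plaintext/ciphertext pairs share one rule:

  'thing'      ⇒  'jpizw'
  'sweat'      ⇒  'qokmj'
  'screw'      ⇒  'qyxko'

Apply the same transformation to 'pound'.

Each letter's alphabet position (a=0..z=25) is mapped through 19·x+12 mod 26 — an affine cipher.
On pound: p(15)→19·15+12≡11=l; o(14)→19·14+12≡18=s; u(20)→19·20+12≡2=c; n(13)→19·13+12≡25=z; d(3)→19·3+12≡17=r (all mod 26).

lsczr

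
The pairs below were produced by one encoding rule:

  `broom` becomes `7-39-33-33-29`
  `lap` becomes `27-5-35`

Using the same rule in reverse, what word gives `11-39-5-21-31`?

b(#2)→7 and r(#18)→39: differences scale by 2, so n = 2·pos + 3. The formula is n = 2×(alphabet index, a=1) + 3.
Undoing it on 11-39-5-21-31: 11→(11−3)÷2=4=d, 39→(39−3)÷2=18=r, 5→(5−3)÷2=1=a, 21→(21−3)÷2=9=i, 31→(31−3)÷2=14=n.

drain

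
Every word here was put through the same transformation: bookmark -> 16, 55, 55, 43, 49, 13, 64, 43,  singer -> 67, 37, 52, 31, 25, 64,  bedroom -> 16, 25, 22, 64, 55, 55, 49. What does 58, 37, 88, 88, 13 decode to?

b(#2)→16 and o(#15)→55: differences scale by 3, so n = 3·pos + 10. The formula is n = 3×(alphabet index, a=1) + 10.
Decoding 58, 37, 88, 88, 13: 58→(58−10)÷3=16=p, 37→(37−10)÷3=9=i, 88→(88−10)÷3=26=z, 88→(88−10)÷3=26=z, 13→(13−10)÷3=1=a.

pizza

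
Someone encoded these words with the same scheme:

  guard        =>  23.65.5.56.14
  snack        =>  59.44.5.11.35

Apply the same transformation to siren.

g(#7)→23 and u(#21)→65: differences scale by 3, so n = 3·pos + 2. With a=1..z=26, the number is 3·pos + 2.
On siren: s=19→59, i=9→29, r=18→56, e=5→17, n=14→44.

59.29.56.17.44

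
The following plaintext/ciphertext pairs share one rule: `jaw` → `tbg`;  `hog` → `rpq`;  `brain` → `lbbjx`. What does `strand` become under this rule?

The shift depends on letter class: consonant j→t is +10, but vowel a→b is +1. Vowels shift forward by 1 and consonants shift forward by 10.
Applying it to strand: s(cons)+10=c, t(cons)+10=d, r(cons)+10=b, a(vowel)+1=b, n(cons)+10=x, d(cons)+10=n.

cdbbxn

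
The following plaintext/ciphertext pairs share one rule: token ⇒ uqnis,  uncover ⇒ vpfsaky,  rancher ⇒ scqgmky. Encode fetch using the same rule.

ggwgm

The shift increases by 1 at each position, starting from +1: 1, 2, 3, ….
On fetch: f+1=g, e+2=g, t+3=w, c+4=g, h+5=m.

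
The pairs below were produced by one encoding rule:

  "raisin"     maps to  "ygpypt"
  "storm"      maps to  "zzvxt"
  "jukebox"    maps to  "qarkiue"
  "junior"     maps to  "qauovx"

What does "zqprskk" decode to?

skilled

It's a Vigenère-style cipher with numeric key [7,6]: position i shifts by key[i mod 2].
Reversing it on zqprskk: z−7=s, q−6=k, p−7=i, r−6=l, s−7=l, k−6=e, k−7=d.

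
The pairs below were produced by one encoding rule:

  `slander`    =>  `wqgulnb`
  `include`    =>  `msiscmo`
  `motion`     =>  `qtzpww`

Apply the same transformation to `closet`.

In slander: s→w is +4, l→q is +5, a→g is +6, n→u is +7 — the shift increases by 1 each position. Letter i (0-indexed) is shifted by i+4, so successive shifts are 4, 5, 6, ….
For closet: c+4=g, l+5=q, o+6=u, s+7=z, e+8=m, t+9=c.

gquzmc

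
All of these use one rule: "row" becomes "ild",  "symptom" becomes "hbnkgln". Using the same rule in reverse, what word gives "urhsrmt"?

fishing

Each pair mirrors across the alphabet (r↔i, o↔l, w↔d): positions sum to 25. Letters are reflected about the middle of the alphabet (position → 25−position): Atbash.
Decoding urhsrmt: u↔f, r↔i, h↔s, s↔h, r↔i, m↔n, t↔g.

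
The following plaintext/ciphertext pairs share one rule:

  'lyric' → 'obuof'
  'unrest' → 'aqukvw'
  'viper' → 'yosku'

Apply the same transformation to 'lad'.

Two shifts are in play — +6 for a/e/i/o/u, +3 for every other letter.
On lad: l(cons)+3=o, a(vowel)+6=g, d(cons)+3=g.

ogg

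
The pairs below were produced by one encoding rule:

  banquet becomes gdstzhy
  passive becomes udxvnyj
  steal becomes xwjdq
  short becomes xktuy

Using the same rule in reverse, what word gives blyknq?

The shifts repeat in a cycle of length 2: positions 0,1,… shift by +5, +3, then the pattern repeats.
Decoding blyknq: b−5=w, l−3=i, y−5=t, k−3=h, n−5=i, q−3=n.

within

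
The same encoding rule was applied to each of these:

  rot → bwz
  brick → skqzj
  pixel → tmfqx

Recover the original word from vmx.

The output letters match the input read backwards, each shifted +8: rot reversed is tor. Read the word backwards and shift each letter +8.
Reversing it on vmx: shift back: v−8=n, m−8=e, x−8=p → nep; then reverse → pen.

pen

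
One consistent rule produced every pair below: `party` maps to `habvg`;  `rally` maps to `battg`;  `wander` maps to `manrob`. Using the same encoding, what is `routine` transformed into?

p(15)→h(7) and a(0)→a(0) fit y≡23x+0 (mod 26); the inverse of 23 mod 26 is 17. This is an affine cipher: with a=0,…,z=25, each position x becomes (23x+0) mod 26.
Applying it to routine: r(17)→23·17+0≡1=b; o(14)→23·14+0≡10=k; u(20)→23·20+0≡18=s; t(19)→23·19+0≡21=v; i(8)→23·8+0≡2=c; n(13)→23·13+0≡13=n; e(4)→23·4+0≡14=o (all mod 26).

bksvcno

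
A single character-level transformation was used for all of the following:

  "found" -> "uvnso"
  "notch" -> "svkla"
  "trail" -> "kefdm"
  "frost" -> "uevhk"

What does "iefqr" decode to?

f(5)→u(20) and o(14)→v(21) fit y≡3x+5 (mod 26); the inverse of 3 mod 26 is 9. Each letter's alphabet position (a=0..z=25) is mapped through 3·x+5 mod 26 — an affine cipher.
Reversing it on iefqr: i(8)→9·(8−5)≡1=b; e(4)→9·(4−5)≡17=r; f(5)→9·(5−5)≡0=a; q(16)→9·(16−5)≡21=v; r(17)→9·(17−5)≡4=e (all mod 26).

brave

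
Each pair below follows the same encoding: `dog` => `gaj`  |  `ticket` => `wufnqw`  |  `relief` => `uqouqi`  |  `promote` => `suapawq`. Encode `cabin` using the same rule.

fmeuq

The shift depends on letter class: consonant d→g is +3, but vowel o→a is +12. Two shifts are in play — +12 for a/e/i/o/u, +3 for every other letter.
On cabin: c(cons)+3=f, a(vowel)+12=m, b(cons)+3=e, i(vowel)+12=u, n(cons)+3=q.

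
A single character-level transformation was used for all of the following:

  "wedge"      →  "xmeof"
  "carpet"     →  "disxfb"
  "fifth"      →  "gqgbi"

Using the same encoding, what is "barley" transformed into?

Shifts by position in wedge: pos 0: w→x (+1), pos 1: e→m (+8), pos 2: d→e (+1), pos 3: g→o (+8) — repeating every 2. It's a Vigenère-style cipher with numeric key [1,8]: position i shifts by key[i mod 2].
For barley: b+1=c, a+8=i, r+1=s, l+8=t, e+1=f, y+8=g.

cistfg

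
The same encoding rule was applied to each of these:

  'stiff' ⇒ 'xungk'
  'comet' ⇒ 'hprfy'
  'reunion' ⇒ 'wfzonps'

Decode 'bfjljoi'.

Shifts by position in stiff: pos 0: s→x (+5), pos 1: t→u (+1), pos 2: i→n (+5), pos 3: f→g (+1) — repeating every 2. It's a Vigenère-style cipher with numeric key [5,1]: position i shifts by key[i mod 2].
Reversing it on bfjljoi: b−5=w, f−1=e, j−5=e, l−1=k, j−5=e, o−1=n, i−5=d.

weekend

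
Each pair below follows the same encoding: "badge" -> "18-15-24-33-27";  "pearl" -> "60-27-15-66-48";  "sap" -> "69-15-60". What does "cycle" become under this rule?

b(#2)→18 and a(#1)→15: differences scale by 3, so n = 3·pos + 12. Each letter becomes 3×(its alphabet position, a=1..z=26) + 12.
Applying it to cycle: c=3→21, y=25→87, c=3→21, l=12→48, e=5→27.

21-87-21-48-27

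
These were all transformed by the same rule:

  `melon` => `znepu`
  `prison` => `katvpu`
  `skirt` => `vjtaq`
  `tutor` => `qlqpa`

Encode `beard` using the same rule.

This is an affine cipher: with a=0,…,z=25, each position x becomes (21x+7) mod 26.
On beard: b(1)→21·1+7≡2=c; e(4)→21·4+7≡13=n; a(0)→21·0+7≡7=h; r(17)→21·17+7≡0=a; d(3)→21·3+7≡18=s (all mod 26).

cnhas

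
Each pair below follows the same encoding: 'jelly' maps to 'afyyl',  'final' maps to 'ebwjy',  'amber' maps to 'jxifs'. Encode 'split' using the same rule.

ruybq

j(9)→a(0) and e(4)→f(5) fit y≡25x+9 (mod 26); the inverse of 25 mod 26 is 25. Treating letters as 0–25, the rule is x ↦ 25x + 9 (mod 26).
Applying it to split: s(18)→25·18+9≡17=r; p(15)→25·15+9≡20=u; l(11)→25·11+9≡24=y; i(8)→25·8+9≡1=b; t(19)→25·19+9≡16=q (all mod 26).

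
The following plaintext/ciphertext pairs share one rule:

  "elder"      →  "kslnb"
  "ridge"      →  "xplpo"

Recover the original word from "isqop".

cliff

Each letter shifts forward by (position + 6), i.e. 6, 7, 8, … — the shift grows by one for each successive letter.
Undoing it on isqop: i−6=c, s−7=l, q−8=i, o−9=f, p−10=f.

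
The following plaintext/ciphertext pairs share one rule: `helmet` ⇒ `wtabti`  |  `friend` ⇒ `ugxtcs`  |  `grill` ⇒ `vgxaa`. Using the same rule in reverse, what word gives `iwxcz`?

think

Compare letters: h→w is +15, e→t is +15, l→a is +15 — a constant shift. This is a Caesar cipher with shift 15.
Undoing it on iwxcz: i−15=t, w−15=h, x−15=i, c−15=n, z−15=k.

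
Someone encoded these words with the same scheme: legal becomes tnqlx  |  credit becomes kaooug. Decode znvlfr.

Letter i (0-indexed) is shifted by i+8, so successive shifts are 8, 9, 10, ….
Decoding znvlfr: z−8=r, n−9=e, v−10=l, l−11=a, f−12=t, r−13=e.

relate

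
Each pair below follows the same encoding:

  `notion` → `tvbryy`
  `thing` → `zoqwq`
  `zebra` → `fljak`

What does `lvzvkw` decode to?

Each letter shifts forward by (position + 6), i.e. 6, 7, 8, … — the shift grows by one for each successive letter.
Reversing it on lvzvkw: l−6=f, v−7=o, z−8=r, v−9=m, k−10=a, w−11=l.

formal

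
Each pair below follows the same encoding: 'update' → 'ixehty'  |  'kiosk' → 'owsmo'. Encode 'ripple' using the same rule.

ipttmv

The output letters match the input read backwards, each shifted +4: update reversed is etadpu. The word is reversed, then every letter is shifted forward by 4.
On ripple: reverse → elppir; then shift: e+4=i, l+4=p, p+4=t, p+4=t, i+4=m, r+4=v.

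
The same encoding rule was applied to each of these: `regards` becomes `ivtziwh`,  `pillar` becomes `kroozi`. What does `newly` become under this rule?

mvdob

Each pair mirrors across the alphabet (r↔i, e↔v, g↔t): positions sum to 25. This is the alphabet-reversal cipher (Atbash): a becomes z, b becomes y, etc.
On newly: n↔m, e↔v, w↔d, l↔o, y↔b.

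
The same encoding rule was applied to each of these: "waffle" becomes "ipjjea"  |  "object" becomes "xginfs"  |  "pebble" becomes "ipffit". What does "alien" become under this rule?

rimpe

Two steps: reverse the string, then apply a Caesar shift of +4.
On alien: reverse → neila; then shift: n+4=r, e+4=i, i+4=m, l+4=p, a+4=e.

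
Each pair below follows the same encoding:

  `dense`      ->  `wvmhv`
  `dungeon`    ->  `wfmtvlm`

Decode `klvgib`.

Each pair mirrors across the alphabet (d↔w, e↔v, n↔m): positions sum to 25. This is the alphabet-reversal cipher (Atbash): a becomes z, b becomes y, etc.
Undoing it on klvgib: k↔p, l↔o, v↔e, g↔t, i↔r, b↔y.

poetry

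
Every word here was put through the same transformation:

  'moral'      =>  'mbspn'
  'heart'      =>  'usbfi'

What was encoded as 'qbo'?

Two steps: reverse the string, then apply a Caesar shift of +1.
Reversing it on qbo: shift back: q−1=p, b−1=a, o−1=n → pan; then reverse → nap.

nap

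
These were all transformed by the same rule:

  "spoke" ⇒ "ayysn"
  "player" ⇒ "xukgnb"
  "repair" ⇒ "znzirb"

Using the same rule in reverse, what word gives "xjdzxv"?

patrol

Shifts by position in spoke: pos 0: s→a (+8), pos 1: p→y (+9), pos 2: o→y (+10), pos 3: k→s (+8), pos 4: e→n (+9) — repeating every 3. It's a Vigenère-style cipher with numeric key [8,9,10]: position i shifts by key[i mod 3].
Decoding xjdzxv: x−8=p, j−9=a, d−10=t, z−8=r, x−9=o, v−10=l.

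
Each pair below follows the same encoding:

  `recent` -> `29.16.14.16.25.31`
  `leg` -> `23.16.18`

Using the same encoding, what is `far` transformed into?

r is letter #18 and maps to 29: an offset of 11. The number is (letter's place in the alphabet, a=1) + 11.
For far: f=6→17, a=1→12, r=18→29.

17.12.29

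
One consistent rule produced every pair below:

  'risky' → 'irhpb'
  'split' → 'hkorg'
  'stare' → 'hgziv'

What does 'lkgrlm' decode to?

option

Each pair mirrors across the alphabet (r↔i, i↔r, s↔h): positions sum to 25. Letters are reflected about the middle of the alphabet (position → 25−position): Atbash.
Undoing it on lkgrlm: l↔o, k↔p, g↔t, r↔i, l↔o, m↔n.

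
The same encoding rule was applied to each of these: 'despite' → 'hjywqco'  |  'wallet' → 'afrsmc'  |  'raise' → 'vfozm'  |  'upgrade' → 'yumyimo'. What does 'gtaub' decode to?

count

Each letter shifts forward by (position + 4), i.e. 4, 5, 6, … — the shift grows by one for each successive letter.
Undoing it on gtaub: g−4=c, t−5=o, a−6=u, u−7=n, b−8=t.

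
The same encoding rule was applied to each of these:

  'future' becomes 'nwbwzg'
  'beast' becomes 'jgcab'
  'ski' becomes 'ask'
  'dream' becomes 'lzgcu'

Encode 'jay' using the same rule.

rcg

The shift depends on letter class: consonant f→n is +8, but vowel u→w is +2. The rule splits by letter class: vowels +2, consonants +8.
For jay: j(cons)+8=r, a(vowel)+2=c, y(cons)+8=g.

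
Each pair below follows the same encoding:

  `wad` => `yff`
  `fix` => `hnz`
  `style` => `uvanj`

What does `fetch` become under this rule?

The shift depends on letter class: consonant w→y is +2, but vowel a→f is +5. Two shifts are in play — +5 for a/e/i/o/u, +2 for every other letter.
On fetch: f(cons)+2=h, e(vowel)+5=j, t(cons)+2=v, c(cons)+2=e, h(cons)+2=j.

hjvej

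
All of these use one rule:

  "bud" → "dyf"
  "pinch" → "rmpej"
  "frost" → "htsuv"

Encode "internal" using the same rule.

mpvitpen

The shift depends on letter class: consonant b→d is +2, but vowel u→y is +4. The rule splits by letter class: vowels +4, consonants +2.
On internal: i(vowel)+4=m, n(cons)+2=p, t(cons)+2=v, e(vowel)+4=i, r(cons)+2=t, n(cons)+2=p, a(vowel)+4=e, l(cons)+2=n.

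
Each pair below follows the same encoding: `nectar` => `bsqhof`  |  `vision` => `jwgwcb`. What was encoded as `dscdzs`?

Compare letters: n→b is +14, e→s is +14, c→q is +14 — a constant shift. It's a constant shift of +14 (ROT14).
Decoding dscdzs: d−14=p, s−14=e, c−14=o, d−14=p, z−14=l, s−14=e.

people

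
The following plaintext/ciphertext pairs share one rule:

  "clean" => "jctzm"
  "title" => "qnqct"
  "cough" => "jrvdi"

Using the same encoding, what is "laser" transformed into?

c(2)→j(9) and l(11)→c(2) fit y≡5x+25 (mod 26); the inverse of 5 mod 26 is 21. Each letter's alphabet position (a=0..z=25) is mapped through 5·x+25 mod 26 — an affine cipher.
On laser: l(11)→5·11+25≡2=c; a(0)→5·0+25≡25=z; s(18)→5·18+25≡11=l; e(4)→5·4+25≡19=t; r(17)→5·17+25≡6=g (all mod 26).

czltg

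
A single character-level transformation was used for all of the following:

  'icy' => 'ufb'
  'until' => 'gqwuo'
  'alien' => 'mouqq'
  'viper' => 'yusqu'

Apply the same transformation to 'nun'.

The shift depends on letter class: consonant c→f is +3, but vowel i→u is +12. The rule splits by letter class: vowels +12, consonants +3.
For nun: n(cons)+3=q, u(vowel)+12=g, n(cons)+3=q.

qgq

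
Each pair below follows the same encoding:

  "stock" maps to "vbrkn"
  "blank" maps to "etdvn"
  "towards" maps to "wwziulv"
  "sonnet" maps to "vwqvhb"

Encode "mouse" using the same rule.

Shifts by position in stock: pos 0: s→v (+3), pos 1: t→b (+8), pos 2: o→r (+3), pos 3: c→k (+8) — repeating every 2. It's a Vigenère-style cipher with numeric key [3,8]: position i shifts by key[i mod 2].
For mouse: m+3=p, o+8=w, u+3=x, s+8=a, e+3=h.

pwxah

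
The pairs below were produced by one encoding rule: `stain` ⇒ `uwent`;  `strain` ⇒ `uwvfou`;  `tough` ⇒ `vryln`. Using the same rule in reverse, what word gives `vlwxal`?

Each letter shifts forward by (position + 2), i.e. 2, 3, 4, … — the shift grows by one for each successive letter.
Decoding vlwxal: v−2=t, l−3=i, w−4=s, x−5=s, a−6=u, l−7=e.

tissue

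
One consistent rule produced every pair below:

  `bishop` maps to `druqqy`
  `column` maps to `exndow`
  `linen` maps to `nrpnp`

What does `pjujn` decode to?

The shifts repeat in a cycle of length 2: positions 0,1,… shift by +2, +9, then the pattern repeats.
Reversing it on pjujn: p−2=n, j−9=a, u−2=s, j−9=a, n−2=l.

nasal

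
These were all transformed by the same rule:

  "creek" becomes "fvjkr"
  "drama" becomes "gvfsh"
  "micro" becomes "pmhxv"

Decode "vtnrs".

spill

Letter i (0-indexed) is shifted by i+3, so successive shifts are 3, 4, 5, ….
Decoding vtnrs: v−3=s, t−4=p, n−5=i, r−6=l, s−7=l.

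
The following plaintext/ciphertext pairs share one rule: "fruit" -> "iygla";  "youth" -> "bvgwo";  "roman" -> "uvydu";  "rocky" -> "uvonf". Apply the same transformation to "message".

plevhsh

Shifts by position in fruit: pos 0: f→i (+3), pos 1: r→y (+7), pos 2: u→g (+12), pos 3: i→l (+3), pos 4: t→a (+7) — repeating every 3. It's a Vigenère-style cipher with numeric key [3,7,12]: position i shifts by key[i mod 3].
For message: m+3=p, e+7=l, s+12=e, s+3=v, a+7=h, g+12=s, e+3=h.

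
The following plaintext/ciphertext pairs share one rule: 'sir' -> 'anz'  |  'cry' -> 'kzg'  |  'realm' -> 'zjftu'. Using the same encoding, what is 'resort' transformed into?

The shift depends on letter class: consonant s→a is +8, but vowel i→n is +5. Two shifts are in play — +5 for a/e/i/o/u, +8 for every other letter.
For resort: r(cons)+8=z, e(vowel)+5=j, s(cons)+8=a, o(vowel)+5=t, r(cons)+8=z, t(cons)+8=b.

zjatzb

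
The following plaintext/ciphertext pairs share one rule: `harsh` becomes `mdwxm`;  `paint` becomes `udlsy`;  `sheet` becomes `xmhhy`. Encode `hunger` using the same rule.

mxslhw

Two shifts are in play — +3 for a/e/i/o/u, +5 for every other letter.
On hunger: h(cons)+5=m, u(vowel)+3=x, n(cons)+5=s, g(cons)+5=l, e(vowel)+3=h, r(cons)+5=w.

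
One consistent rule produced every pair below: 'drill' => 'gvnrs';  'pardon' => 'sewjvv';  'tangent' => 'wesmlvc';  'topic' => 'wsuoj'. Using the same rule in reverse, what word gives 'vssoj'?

sonic

In drill: d→g is +3, r→v is +4, i→n is +5, l→r is +6 — the shift increases by 1 each position. Letter i (0-indexed) is shifted by i+3, so successive shifts are 3, 4, 5, ….
Undoing it on vssoj: v−3=s, s−4=o, s−5=n, o−6=i, j−7=c.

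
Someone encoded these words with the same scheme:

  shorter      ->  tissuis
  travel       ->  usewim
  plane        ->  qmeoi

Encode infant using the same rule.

The shift depends on letter class: consonant s→t is +1, but vowel o→s is +4. The rule splits by letter class: vowels +4, consonants +1.
On infant: i(vowel)+4=m, n(cons)+1=o, f(cons)+1=g, a(vowel)+4=e, n(cons)+1=o, t(cons)+1=u.

mogeou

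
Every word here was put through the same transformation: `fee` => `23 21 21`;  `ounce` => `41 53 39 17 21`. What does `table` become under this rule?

Each letter becomes 2×(its alphabet position, a=1..z=26) + 11.
On table: t=20→51, a=1→13, b=2→15, l=12→35, e=5→21.

51 13 15 35 21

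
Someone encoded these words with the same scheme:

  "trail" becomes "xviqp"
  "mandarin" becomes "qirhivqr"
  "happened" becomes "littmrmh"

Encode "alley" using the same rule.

The shift depends on letter class: consonant t→x is +4, but vowel a→i is +8. The rule splits by letter class: vowels +8, consonants +4.
On alley: a(vowel)+8=i, l(cons)+4=p, l(cons)+4=p, e(vowel)+8=m, y(cons)+4=c.

ippmc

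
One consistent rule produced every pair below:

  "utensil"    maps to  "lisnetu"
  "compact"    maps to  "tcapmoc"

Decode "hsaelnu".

unleash

It's just the letters in reverse order.
Reversing it on hsaelnu: then reverse → unleash.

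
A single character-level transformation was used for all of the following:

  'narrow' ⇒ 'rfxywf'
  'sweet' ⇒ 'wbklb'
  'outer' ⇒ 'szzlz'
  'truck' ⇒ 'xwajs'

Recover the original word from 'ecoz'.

In narrow: n→r is +4, a→f is +5, r→x is +6, r→y is +7 — the shift increases by 1 each position. Letter i (0-indexed) is shifted by i+4, so successive shifts are 4, 5, 6, ….
Decoding ecoz: e−4=a, c−5=x, o−6=i, z−7=s.

axis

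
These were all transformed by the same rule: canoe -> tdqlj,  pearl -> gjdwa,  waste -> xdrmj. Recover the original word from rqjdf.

sneak

Treating letters as 0–25, the rule is x ↦ 21x + 3 (mod 26).
Decoding rqjdf: r(17)→5·(17−3)≡18=s; q(16)→5·(16−3)≡13=n; j(9)→5·(9−3)≡4=e; d(3)→5·(3−3)≡0=a; f(5)→5·(5−3)≡10=k (all mod 26).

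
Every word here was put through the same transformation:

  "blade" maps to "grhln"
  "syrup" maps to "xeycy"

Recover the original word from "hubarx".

In blade: b→g is +5, l→r is +6, a→h is +7, d→l is +8 — the shift increases by 1 each position. Letter i (0-indexed) is shifted by i+5, so successive shifts are 5, 6, 7, ….
Reversing it on hubarx: h−5=c, u−6=o, b−7=u, a−8=s, r−9=i, x−10=n.

cousin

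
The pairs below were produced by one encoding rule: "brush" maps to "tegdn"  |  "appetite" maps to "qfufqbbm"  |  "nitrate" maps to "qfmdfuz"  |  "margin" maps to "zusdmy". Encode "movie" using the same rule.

quhay

The output letters match the input read backwards, each shifted +12: brush reversed is hsurb. The word is reversed, then every letter is shifted forward by 12.
For movie: reverse → eivom; then shift: e+12=q, i+12=u, v+12=h, o+12=a, m+12=y.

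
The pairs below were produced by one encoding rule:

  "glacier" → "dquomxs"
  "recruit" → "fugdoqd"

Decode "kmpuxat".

holiday

The output letters match the input read backwards, each shifted +12: glacier reversed is reicalg. Read the word backwards and shift each letter +12.
Decoding kmpuxat: shift back: k−12=y, m−12=a, p−12=d, u−12=i, x−12=l, a−12=o, t−12=h → yadiloh; then reverse → holiday.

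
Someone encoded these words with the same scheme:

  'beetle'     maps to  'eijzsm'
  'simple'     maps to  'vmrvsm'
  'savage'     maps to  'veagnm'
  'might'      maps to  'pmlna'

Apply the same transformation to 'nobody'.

In beetle: b→e is +3, e→i is +4, e→j is +5, t→z is +6 — the shift increases by 1 each position. Each letter shifts forward by (position + 3), i.e. 3, 4, 5, … — the shift grows by one for each successive letter.
For nobody: n+3=q, o+4=s, b+5=g, o+6=u, d+7=k, y+8=g.

qsgukg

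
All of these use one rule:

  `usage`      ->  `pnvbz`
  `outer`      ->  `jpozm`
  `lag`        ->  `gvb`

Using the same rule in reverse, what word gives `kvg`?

pal

Each letter is shifted forward by 21 in the alphabet (a Caesar shift of +21).
Undoing it on kvg: k−21=p, v−21=a, g−21=l.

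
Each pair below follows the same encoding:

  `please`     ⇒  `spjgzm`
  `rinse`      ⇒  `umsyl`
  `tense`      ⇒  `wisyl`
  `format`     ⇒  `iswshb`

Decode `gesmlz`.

In please: p→s is +3, l→p is +4, e→j is +5, a→g is +6 — the shift increases by 1 each position. Letter i (0-indexed) is shifted by i+3, so successive shifts are 3, 4, 5, ….
Undoing it on gesmlz: g−3=d, e−4=a, s−5=n, m−6=g, l−7=e, z−8=r.

danger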